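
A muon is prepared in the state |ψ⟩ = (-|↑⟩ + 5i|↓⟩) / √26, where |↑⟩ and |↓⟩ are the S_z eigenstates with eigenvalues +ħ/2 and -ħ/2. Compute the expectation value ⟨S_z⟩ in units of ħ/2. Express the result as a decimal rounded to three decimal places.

⟨σ_z⟩ = |a|² - |b|² divided by |a|²+|b|², with a, b the |↑⟩, |↓⟩ amplitudes.
= (1 - 25)/26 = -24/26.
⟨S_z⟩ = (ħ/2)·⟨σ_z⟩.

-0.923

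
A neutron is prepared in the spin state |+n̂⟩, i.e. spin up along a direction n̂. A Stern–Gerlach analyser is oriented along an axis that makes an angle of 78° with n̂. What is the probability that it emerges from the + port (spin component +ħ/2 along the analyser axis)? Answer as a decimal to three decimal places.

0.604

For spin-½, the probability of finding spin-up along an axis at angle θ to the initial spin direction is cos²(θ/2); spin-down is sin²(θ/2).
θ = 78°, so P = cos²(39°) ≈ 0.604.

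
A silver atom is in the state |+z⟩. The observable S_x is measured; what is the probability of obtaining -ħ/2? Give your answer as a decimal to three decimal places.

In the S_z basis, |+z⟩ = |+z⟩ and |-x⟩ = (|+z⟩ - |-z⟩)/√2.
|⟨-x|+z⟩|² = 1/2.

0.500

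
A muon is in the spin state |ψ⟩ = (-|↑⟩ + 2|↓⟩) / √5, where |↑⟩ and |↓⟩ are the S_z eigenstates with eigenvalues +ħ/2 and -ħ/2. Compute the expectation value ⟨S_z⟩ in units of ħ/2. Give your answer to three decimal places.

-0.600

⟨σ_z⟩ = |a|² - |b|² divided by |a|²+|b|², with a, b the |↑⟩, |↓⟩ amplitudes.
= (1 - 4)/5 = -3/5.
⟨S_z⟩ = (ħ/2)·⟨σ_z⟩.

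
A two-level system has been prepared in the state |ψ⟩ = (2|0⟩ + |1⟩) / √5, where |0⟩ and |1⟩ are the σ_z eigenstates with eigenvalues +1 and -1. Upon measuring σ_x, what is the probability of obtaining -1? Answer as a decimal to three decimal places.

0.100

|-x⟩ = (|0⟩ - |1⟩)/√2, so ⟨-x|ψ⟩ = (1) / (√2·√5).
P = |1|² / 10 = 1/10.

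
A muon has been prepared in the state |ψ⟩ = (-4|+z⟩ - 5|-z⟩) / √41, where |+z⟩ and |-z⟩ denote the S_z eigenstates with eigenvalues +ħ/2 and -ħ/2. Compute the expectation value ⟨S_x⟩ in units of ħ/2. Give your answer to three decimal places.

⟨σ_x⟩ = 2 Re(a* b)/(|a|²+|b|²) with a = -4, b = -5.
a* b = 20, so ⟨σ_x⟩ = 40/41.
⟨S_x⟩ = (ħ/2)·⟨σ_x⟩.

0.976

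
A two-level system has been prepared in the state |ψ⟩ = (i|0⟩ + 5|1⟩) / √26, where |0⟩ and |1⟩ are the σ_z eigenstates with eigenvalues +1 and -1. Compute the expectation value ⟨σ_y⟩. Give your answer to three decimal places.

⟨σ_y⟩ = 2 Im(a* b)/(|a|²+|b|²) with a = i, b = 5.
a* b = -5i, so ⟨σ_y⟩ = -10/26.

-0.385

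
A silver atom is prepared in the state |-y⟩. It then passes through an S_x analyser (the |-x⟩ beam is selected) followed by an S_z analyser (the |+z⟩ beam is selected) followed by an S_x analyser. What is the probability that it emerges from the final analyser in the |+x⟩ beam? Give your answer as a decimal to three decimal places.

0.125

First analyser (S_x): from |-y⟩, P(|-x⟩) = 1/2.
After stage 1 the state is |-x⟩; P(|+z⟩) = |⟨+z|-x⟩|² = 1/2.
After stage 2 the state is |+z⟩; P(|+x⟩) = |⟨+x|+z⟩|² = 1/2.
Joint probability = 1/2 × 1/2 × 1/2 = 0.125.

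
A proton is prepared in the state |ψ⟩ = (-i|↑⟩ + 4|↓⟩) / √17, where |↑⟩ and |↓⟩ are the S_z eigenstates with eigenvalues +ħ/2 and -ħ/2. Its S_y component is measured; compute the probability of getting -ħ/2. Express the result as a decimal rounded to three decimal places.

0.265

|-y⟩ = (|↑⟩ - i|↓⟩)/√2, so ⟨-y|ψ⟩ = (3i) / (√2·√17).
P = |3i|² / 34 = 9/34.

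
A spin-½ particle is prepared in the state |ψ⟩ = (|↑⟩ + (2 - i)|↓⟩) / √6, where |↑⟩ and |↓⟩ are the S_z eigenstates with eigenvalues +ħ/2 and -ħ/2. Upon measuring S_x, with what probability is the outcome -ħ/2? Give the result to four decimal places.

0.1667

|-x⟩ = (|↑⟩ - |↓⟩)/√2, so ⟨-x|ψ⟩ = (-1 + i) / (√2·√6).
P = |-1 + i|² / 12 = 2/12.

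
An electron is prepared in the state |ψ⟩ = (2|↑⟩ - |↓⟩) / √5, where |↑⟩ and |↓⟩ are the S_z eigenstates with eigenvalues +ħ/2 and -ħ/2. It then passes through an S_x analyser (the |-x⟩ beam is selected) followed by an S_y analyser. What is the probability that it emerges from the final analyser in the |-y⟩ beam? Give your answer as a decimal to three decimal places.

First analyser (S_x): P(|-x⟩) = |⟨-x|ψ⟩|² = 9/10.
After stage 1 the state is |-x⟩; P(|-y⟩) = |⟨-y|-x⟩|² = 1/2.
Joint probability = 9/10 × 1/2 = 0.450.

0.450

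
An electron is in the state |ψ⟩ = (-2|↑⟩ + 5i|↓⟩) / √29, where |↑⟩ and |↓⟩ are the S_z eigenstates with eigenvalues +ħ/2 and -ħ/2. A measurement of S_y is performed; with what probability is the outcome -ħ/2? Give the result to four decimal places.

|-y⟩ = (|↑⟩ - i|↓⟩)/√2, so ⟨-y|ψ⟩ = (-7) / (√2·√29).
P = |-7|² / 58 = 49/58.

0.8448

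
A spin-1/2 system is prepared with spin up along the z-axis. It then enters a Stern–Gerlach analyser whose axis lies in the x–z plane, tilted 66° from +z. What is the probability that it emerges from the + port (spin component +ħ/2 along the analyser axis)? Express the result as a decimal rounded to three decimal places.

For spin-½, the probability of finding spin-up along an axis at angle θ to the initial spin direction is cos²(θ/2); spin-down is sin²(θ/2).
θ = 66°, so P = cos²(33°) ≈ 0.703.

0.703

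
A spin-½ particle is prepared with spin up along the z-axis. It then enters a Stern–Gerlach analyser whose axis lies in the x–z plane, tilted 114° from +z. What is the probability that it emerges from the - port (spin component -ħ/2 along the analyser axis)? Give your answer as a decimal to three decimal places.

0.703

For spin-½, the probability of finding spin-up along an axis at angle θ to the initial spin direction is cos²(θ/2); spin-down is sin²(θ/2).
θ = 114°, so P = sin²(57°) ≈ 0.703.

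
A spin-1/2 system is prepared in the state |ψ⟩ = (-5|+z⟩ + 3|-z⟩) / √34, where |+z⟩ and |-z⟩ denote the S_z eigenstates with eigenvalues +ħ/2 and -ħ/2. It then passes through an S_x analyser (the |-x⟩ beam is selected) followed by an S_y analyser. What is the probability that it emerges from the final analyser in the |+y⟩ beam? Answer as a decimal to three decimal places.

First analyser (S_x): P(|-x⟩) = |⟨-x|ψ⟩|² = 64/68.
After stage 1 the state is |-x⟩; P(|+y⟩) = |⟨+y|-x⟩|² = 1/2.
Joint probability = 64/68 × 1/2 = 0.471.

0.471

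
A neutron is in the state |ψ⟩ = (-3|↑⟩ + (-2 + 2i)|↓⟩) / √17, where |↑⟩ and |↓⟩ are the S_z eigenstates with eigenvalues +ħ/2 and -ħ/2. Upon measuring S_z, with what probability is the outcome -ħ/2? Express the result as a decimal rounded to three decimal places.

0.471

The -ħ/2 outcome corresponds to |↓⟩. Its amplitude in |ψ⟩ is (-2 + 2i)/√17.
P = |-2 + 2i|² / 17 = 8/17.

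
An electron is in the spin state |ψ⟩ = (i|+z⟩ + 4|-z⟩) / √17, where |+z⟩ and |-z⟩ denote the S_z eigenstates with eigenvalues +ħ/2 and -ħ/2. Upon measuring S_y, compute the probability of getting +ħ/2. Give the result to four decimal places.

0.2647

|+y⟩ = (|+z⟩ + i|-z⟩)/√2, so ⟨+y|ψ⟩ = (-3i) / (√2·√17).
P = |-3i|² / 34 = 9/34.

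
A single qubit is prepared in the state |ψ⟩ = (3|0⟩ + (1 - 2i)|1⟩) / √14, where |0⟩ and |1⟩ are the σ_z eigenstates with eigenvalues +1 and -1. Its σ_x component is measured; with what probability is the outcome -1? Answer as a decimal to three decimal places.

0.286

|-x⟩ = (|0⟩ - |1⟩)/√2, so ⟨-x|ψ⟩ = (2 + 2i) / (√2·√14).
P = |2 + 2i|² / 28 = 8/28.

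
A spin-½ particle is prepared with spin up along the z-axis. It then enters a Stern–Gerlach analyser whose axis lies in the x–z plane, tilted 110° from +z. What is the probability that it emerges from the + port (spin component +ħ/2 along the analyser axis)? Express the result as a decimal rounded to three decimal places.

0.329

For spin-½, the probability of finding spin-up along an axis at angle θ to the initial spin direction is cos²(θ/2); spin-down is sin²(θ/2).
θ = 110°, so P = cos²(55°) ≈ 0.329.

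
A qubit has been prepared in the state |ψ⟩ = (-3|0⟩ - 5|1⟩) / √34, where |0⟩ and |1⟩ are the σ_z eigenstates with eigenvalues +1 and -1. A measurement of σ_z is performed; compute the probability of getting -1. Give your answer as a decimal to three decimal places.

The -1 outcome corresponds to |1⟩. Its amplitude in |ψ⟩ is -5/√34.
P = |-5|² / 34 = 25/34.

0.735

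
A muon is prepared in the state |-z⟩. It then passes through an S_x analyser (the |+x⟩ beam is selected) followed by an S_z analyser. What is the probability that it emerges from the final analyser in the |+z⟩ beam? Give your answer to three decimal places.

0.250

First analyser (S_x): from |-z⟩, P(|+x⟩) = 1/2.
After stage 1 the state is |+x⟩; P(|+z⟩) = |⟨+z|+x⟩|² = 1/2.
Joint probability = 1/2 × 1/2 = 0.250.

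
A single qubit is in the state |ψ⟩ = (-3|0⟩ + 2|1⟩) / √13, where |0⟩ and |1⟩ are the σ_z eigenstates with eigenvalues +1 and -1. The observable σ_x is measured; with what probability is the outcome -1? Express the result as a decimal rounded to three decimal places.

0.962

|-x⟩ = (|0⟩ - |1⟩)/√2, so ⟨-x|ψ⟩ = (-5) / (√2·√13).
P = |-5|² / 26 = 25/26.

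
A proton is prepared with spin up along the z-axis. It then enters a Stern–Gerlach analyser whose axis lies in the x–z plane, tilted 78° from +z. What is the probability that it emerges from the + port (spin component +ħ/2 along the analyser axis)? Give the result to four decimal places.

For spin-½, the probability of finding spin-up along an axis at angle θ to the initial spin direction is cos²(θ/2); spin-down is sin²(θ/2).
θ = 78°, so P = cos²(39°) ≈ 0.6040.

0.6040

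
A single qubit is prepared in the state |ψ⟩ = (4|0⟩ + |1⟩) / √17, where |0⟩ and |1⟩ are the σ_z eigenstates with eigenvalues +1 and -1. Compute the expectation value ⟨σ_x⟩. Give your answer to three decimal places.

⟨σ_x⟩ = 2 Re(a* b)/(|a|²+|b|²) with a = 4, b = 1.
a* b = 4, so ⟨σ_x⟩ = 8/17.

0.471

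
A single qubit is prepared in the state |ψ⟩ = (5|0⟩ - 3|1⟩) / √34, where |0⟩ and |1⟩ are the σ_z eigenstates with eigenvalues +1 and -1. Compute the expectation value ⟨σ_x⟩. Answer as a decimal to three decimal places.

-0.882

⟨σ_x⟩ = 2 Re(a* b)/(|a|²+|b|²) with a = 5, b = -3.
a* b = -15, so ⟨σ_x⟩ = -30/34.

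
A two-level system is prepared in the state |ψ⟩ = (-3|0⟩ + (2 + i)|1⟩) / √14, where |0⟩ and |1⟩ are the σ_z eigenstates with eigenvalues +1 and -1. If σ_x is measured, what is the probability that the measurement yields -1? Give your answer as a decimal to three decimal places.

|-x⟩ = (|0⟩ - |1⟩)/√2, so ⟨-x|ψ⟩ = (-5 - i) / (√2·√14).
P = |-5 - i|² / 28 = 26/28.

0.929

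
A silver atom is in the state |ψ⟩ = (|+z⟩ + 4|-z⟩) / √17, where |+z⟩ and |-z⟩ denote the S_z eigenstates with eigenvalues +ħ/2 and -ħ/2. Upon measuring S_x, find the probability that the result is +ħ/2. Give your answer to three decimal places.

0.735

|+x⟩ = (|+z⟩ + |-z⟩)/√2, so ⟨+x|ψ⟩ = (5) / (√2·√17).
P = |5|² / 34 = 25/34.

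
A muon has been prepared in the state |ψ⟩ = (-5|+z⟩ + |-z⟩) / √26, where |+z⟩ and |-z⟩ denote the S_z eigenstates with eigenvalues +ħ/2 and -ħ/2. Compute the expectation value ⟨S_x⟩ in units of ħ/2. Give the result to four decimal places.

-0.3846

⟨σ_x⟩ = 2 Re(a* b)/(|a|²+|b|²) with a = -5, b = 1.
a* b = -5, so ⟨σ_x⟩ = -10/26.
⟨S_x⟩ = (ħ/2)·⟨σ_x⟩.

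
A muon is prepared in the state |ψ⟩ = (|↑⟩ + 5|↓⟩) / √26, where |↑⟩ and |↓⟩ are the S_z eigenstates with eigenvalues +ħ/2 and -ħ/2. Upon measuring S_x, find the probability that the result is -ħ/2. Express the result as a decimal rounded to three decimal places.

0.308

|-x⟩ = (|↑⟩ - |↓⟩)/√2, so ⟨-x|ψ⟩ = (-4) / (√2·√26).
P = |-4|² / 52 = 16/52.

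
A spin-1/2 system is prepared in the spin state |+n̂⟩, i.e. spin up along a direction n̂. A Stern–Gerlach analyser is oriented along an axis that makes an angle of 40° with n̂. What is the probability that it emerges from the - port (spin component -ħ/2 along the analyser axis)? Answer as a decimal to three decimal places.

For spin-½, the probability of finding spin-up along an axis at angle θ to the initial spin direction is cos²(θ/2); spin-down is sin²(θ/2).
θ = 40°, so P = sin²(20°) ≈ 0.117.

0.117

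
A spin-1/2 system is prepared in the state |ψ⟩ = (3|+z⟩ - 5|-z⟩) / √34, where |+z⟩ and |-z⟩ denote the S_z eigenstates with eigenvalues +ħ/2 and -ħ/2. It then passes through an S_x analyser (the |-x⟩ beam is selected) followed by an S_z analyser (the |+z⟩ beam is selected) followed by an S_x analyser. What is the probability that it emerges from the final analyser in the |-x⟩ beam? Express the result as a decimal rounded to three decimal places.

0.235

First analyser (S_x): P(|-x⟩) = |⟨-x|ψ⟩|² = 64/68.
After stage 1 the state is |-x⟩; P(|+z⟩) = |⟨+z|-x⟩|² = 1/2.
After stage 2 the state is |+z⟩; P(|-x⟩) = |⟨-x|+z⟩|² = 1/2.
Joint probability = 64/68 × 1/2 × 1/2 = 0.235.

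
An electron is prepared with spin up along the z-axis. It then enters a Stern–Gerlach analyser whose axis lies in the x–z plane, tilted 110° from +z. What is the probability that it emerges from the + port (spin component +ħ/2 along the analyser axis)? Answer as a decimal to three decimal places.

For spin-½, the probability of finding spin-up along an axis at angle θ to the initial spin direction is cos²(θ/2); spin-down is sin²(θ/2).
θ = 110°, so P = cos²(55°) ≈ 0.329.

0.329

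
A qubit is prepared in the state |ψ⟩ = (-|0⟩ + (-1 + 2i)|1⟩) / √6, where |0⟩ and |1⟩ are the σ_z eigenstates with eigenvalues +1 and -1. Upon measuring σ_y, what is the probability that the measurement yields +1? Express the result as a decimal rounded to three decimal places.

|+y⟩ = (|0⟩ + i|1⟩)/√2, so ⟨+y|ψ⟩ = (1 + i) / (√2·√6).
P = |1 + i|² / 12 = 2/12.

0.167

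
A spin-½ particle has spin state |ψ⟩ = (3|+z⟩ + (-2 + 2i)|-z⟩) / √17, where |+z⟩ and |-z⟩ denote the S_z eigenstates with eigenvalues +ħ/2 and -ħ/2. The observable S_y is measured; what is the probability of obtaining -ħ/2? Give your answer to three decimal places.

|-y⟩ = (|+z⟩ - i|-z⟩)/√2, so ⟨-y|ψ⟩ = (1 - 2i) / (√2·√17).
P = |1 - 2i|² / 34 = 5/34.

0.147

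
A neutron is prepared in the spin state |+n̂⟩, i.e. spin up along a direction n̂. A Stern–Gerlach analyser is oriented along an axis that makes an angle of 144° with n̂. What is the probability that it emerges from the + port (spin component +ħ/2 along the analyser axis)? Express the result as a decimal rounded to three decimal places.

0.095

For spin-½, the probability of finding spin-up along an axis at angle θ to the initial spin direction is cos²(θ/2); spin-down is sin²(θ/2).
θ = 144°, so P = cos²(72°) ≈ 0.095.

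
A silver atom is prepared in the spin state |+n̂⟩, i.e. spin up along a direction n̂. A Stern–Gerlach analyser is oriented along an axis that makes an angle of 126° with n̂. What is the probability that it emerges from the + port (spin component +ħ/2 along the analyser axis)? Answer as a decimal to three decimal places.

0.206

For spin-½, the probability of finding spin-up along an axis at angle θ to the initial spin direction is cos²(θ/2); spin-down is sin²(θ/2).
θ = 126°, so P = cos²(63°) ≈ 0.206.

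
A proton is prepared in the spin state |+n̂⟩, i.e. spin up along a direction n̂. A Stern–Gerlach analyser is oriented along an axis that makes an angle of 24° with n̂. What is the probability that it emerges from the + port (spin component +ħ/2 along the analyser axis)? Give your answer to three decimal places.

For spin-½, the probability of finding spin-up along an axis at angle θ to the initial spin direction is cos²(θ/2); spin-down is sin²(θ/2).
θ = 24°, so P = cos²(12°) ≈ 0.957.

0.957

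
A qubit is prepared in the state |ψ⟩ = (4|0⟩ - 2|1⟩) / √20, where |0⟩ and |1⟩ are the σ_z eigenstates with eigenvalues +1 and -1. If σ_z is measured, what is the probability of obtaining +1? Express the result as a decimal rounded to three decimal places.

0.800

The +1 outcome corresponds to |0⟩. Its amplitude in |ψ⟩ is 4/√20.
P = |4|² / 20 = 16/20.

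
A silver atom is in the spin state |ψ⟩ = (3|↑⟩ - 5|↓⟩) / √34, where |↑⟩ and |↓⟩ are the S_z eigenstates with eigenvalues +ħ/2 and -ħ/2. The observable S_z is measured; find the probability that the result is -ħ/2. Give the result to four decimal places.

0.7353

The -ħ/2 outcome corresponds to |↓⟩. Its amplitude in |ψ⟩ is -5/√34.
P = |-5|² / 34 = 25/34.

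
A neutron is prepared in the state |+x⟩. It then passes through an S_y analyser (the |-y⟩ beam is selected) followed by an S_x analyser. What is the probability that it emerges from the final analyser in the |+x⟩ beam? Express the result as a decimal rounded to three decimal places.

First analyser (S_y): from |+x⟩, P(|-y⟩) = 1/2.
After stage 1 the state is |-y⟩; P(|+x⟩) = |⟨+x|-y⟩|² = 1/2.
Joint probability = 1/2 × 1/2 = 0.250.

0.250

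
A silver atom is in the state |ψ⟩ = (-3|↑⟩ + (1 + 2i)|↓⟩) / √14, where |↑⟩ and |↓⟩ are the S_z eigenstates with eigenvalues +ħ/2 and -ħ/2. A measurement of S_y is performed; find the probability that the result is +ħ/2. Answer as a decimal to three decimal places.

|+y⟩ = (|↑⟩ + i|↓⟩)/√2, so ⟨+y|ψ⟩ = (-1 - i) / (√2·√14).
P = |-1 - i|² / 28 = 2/28.

0.071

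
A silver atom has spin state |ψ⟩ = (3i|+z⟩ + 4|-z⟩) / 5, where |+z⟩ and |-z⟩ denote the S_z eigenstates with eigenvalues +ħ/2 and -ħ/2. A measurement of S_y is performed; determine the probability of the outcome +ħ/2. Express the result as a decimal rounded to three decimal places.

0.020

|+y⟩ = (|+z⟩ + i|-z⟩)/√2, so ⟨+y|ψ⟩ = (-i) / (√2·5).
P = |-i|² / 50 = 1/50.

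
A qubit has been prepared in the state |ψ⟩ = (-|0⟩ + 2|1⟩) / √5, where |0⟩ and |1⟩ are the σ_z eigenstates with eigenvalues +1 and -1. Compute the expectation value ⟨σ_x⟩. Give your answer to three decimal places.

-0.800

⟨σ_x⟩ = 2 Re(a* b)/(|a|²+|b|²) with a = -1, b = 2.
a* b = -2, so ⟨σ_x⟩ = -4/5.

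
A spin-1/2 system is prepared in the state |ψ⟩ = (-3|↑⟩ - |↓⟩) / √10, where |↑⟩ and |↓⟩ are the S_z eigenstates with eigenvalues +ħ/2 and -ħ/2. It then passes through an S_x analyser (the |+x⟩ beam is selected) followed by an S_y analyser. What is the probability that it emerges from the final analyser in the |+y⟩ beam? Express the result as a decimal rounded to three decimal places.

0.400

First analyser (S_x): P(|+x⟩) = |⟨+x|ψ⟩|² = 16/20.
After stage 1 the state is |+x⟩; P(|+y⟩) = |⟨+y|+x⟩|² = 1/2.
Joint probability = 16/20 × 1/2 = 0.400.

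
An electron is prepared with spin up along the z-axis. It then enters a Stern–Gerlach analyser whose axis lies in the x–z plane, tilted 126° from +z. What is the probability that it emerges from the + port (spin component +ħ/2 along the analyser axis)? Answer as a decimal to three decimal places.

0.206

For spin-½, the probability of finding spin-up along an axis at angle θ to the initial spin direction is cos²(θ/2); spin-down is sin²(θ/2).
θ = 126°, so P = cos²(63°) ≈ 0.206.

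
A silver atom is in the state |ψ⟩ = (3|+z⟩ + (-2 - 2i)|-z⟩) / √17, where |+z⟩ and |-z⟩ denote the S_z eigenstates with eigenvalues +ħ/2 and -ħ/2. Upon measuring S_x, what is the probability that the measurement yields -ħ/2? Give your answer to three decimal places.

|-x⟩ = (|+z⟩ - |-z⟩)/√2, so ⟨-x|ψ⟩ = (5 + 2i) / (√2·√17).
P = |5 + 2i|² / 34 = 29/34.

0.853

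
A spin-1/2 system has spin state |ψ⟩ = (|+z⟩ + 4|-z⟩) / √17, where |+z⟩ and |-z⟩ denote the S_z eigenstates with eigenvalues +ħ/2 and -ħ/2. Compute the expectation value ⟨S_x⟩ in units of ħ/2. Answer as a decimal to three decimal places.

0.471

⟨σ_x⟩ = 2 Re(a* b)/(|a|²+|b|²) with a = 1, b = 4.
a* b = 4, so ⟨σ_x⟩ = 8/17.
⟨S_x⟩ = (ħ/2)·⟨σ_x⟩.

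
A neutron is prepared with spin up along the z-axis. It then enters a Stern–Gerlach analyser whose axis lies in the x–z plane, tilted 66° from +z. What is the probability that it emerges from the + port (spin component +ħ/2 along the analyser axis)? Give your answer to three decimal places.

0.703

For spin-½, the probability of finding spin-up along an axis at angle θ to the initial spin direction is cos²(θ/2); spin-down is sin²(θ/2).
θ = 66°, so P = cos²(33°) ≈ 0.703.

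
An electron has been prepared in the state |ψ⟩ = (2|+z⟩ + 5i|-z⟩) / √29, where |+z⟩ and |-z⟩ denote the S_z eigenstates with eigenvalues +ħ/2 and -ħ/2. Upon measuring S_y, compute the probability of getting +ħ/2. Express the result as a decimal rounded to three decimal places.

|+y⟩ = (|+z⟩ + i|-z⟩)/√2, so ⟨+y|ψ⟩ = (7) / (√2·√29).
P = |7|² / 58 = 49/58.

0.845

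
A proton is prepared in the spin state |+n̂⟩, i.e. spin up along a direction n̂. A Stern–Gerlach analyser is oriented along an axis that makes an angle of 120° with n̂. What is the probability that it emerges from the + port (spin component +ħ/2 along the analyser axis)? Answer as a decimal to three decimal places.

For spin-½, the probability of finding spin-up along an axis at angle θ to the initial spin direction is cos²(θ/2); spin-down is sin²(θ/2).
θ = 120°, so P = cos²(60°) ≈ 0.250.

0.250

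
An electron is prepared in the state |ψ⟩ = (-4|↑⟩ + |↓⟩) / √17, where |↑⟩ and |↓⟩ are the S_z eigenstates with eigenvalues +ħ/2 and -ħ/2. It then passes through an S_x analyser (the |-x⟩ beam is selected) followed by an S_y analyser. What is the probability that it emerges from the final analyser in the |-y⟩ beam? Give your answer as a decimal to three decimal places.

First analyser (S_x): P(|-x⟩) = |⟨-x|ψ⟩|² = 25/34.
After stage 1 the state is |-x⟩; P(|-y⟩) = |⟨-y|-x⟩|² = 1/2.
Joint probability = 25/34 × 1/2 = 0.368.

0.368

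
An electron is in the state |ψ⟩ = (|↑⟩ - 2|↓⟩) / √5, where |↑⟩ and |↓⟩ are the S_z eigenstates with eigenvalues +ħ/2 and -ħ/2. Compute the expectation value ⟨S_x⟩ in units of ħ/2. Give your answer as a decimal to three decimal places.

-0.800

⟨σ_x⟩ = 2 Re(a* b)/(|a|²+|b|²) with a = 1, b = -2.
a* b = -2, so ⟨σ_x⟩ = -4/5.
⟨S_x⟩ = (ħ/2)·⟨σ_x⟩.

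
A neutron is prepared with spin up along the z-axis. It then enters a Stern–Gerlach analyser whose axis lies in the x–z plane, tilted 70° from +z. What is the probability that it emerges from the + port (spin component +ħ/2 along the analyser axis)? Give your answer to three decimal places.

0.671

For spin-½, the probability of finding spin-up along an axis at angle θ to the initial spin direction is cos²(θ/2); spin-down is sin²(θ/2).
θ = 70°, so P = cos²(35°) ≈ 0.671.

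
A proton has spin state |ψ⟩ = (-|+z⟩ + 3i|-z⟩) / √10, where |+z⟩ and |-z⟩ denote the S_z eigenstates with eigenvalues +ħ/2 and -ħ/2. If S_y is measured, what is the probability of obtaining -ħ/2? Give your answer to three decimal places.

|-y⟩ = (|+z⟩ - i|-z⟩)/√2, so ⟨-y|ψ⟩ = (-4) / (√2·√10).
P = |-4|² / 20 = 16/20.

0.800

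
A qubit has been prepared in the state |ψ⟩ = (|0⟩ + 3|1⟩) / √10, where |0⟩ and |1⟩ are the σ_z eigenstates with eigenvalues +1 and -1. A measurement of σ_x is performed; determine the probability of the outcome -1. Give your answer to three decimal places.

0.200

|-x⟩ = (|0⟩ - |1⟩)/√2, so ⟨-x|ψ⟩ = (-2) / (√2·√10).
P = |-2|² / 20 = 4/20.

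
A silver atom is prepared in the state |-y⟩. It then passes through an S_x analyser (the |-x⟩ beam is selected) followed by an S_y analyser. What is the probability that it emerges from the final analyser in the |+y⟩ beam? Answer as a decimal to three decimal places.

0.250

First analyser (S_x): from |-y⟩, P(|-x⟩) = 1/2.
After stage 1 the state is |-x⟩; P(|+y⟩) = |⟨+y|-x⟩|² = 1/2.
Joint probability = 1/2 × 1/2 = 0.250.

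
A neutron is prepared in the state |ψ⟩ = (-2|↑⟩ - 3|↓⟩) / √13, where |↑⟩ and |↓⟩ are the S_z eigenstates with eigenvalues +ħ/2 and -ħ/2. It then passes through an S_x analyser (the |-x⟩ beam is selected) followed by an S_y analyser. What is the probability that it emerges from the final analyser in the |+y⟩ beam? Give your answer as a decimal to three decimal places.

First analyser (S_x): P(|-x⟩) = |⟨-x|ψ⟩|² = 1/26.
After stage 1 the state is |-x⟩; P(|+y⟩) = |⟨+y|-x⟩|² = 1/2.
Joint probability = 1/26 × 1/2 = 0.019.

0.019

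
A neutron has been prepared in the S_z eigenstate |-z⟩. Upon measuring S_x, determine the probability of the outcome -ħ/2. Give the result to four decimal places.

0.5000

In the S_z basis, |-z⟩ = |-z⟩ and |-x⟩ = (|+z⟩ - |-z⟩)/√2.
|⟨-x|-z⟩|² = 1/2.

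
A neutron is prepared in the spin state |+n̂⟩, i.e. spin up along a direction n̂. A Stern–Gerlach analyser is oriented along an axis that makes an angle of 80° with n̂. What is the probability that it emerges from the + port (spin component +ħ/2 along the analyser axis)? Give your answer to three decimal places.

For spin-½, the probability of finding spin-up along an axis at angle θ to the initial spin direction is cos²(θ/2); spin-down is sin²(θ/2).
θ = 80°, so P = cos²(40°) ≈ 0.587.

0.587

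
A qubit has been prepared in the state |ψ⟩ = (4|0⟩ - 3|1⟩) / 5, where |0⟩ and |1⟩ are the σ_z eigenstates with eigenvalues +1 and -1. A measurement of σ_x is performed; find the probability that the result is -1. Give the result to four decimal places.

|-x⟩ = (|0⟩ - |1⟩)/√2, so ⟨-x|ψ⟩ = (7) / (√2·5).
P = |7|² / 50 = 49/50.

0.9800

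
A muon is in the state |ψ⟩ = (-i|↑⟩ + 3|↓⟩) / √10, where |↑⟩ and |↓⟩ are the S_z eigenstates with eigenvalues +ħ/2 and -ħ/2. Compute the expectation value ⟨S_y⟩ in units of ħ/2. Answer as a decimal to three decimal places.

⟨σ_y⟩ = 2 Im(a* b)/(|a|²+|b|²) with a = -i, b = 3.
a* b = 3i, so ⟨σ_y⟩ = 6/10.
⟨S_y⟩ = (ħ/2)·⟨σ_y⟩.

0.600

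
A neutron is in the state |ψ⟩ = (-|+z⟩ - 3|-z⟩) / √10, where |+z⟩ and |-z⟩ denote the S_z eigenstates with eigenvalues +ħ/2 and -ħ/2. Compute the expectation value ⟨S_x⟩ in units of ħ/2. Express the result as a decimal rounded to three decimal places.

⟨σ_x⟩ = 2 Re(a* b)/(|a|²+|b|²) with a = -1, b = -3.
a* b = 3, so ⟨σ_x⟩ = 6/10.
⟨S_x⟩ = (ħ/2)·⟨σ_x⟩.

0.600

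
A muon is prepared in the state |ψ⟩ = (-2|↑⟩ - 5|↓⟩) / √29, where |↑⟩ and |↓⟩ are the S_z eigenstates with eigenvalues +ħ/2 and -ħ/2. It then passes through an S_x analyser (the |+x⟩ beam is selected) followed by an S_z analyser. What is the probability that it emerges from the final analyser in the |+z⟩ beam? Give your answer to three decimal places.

First analyser (S_x): P(|+x⟩) = |⟨+x|ψ⟩|² = 49/58.
After stage 1 the state is |+x⟩; P(|+z⟩) = |⟨+z|+x⟩|² = 1/2.
Joint probability = 49/58 × 1/2 = 0.422.

0.422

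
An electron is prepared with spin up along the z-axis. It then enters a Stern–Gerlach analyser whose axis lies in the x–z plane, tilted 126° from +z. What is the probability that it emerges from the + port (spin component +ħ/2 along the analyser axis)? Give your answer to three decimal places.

For spin-½, the probability of finding spin-up along an axis at angle θ to the initial spin direction is cos²(θ/2); spin-down is sin²(θ/2).
θ = 126°, so P = cos²(63°) ≈ 0.206.

0.206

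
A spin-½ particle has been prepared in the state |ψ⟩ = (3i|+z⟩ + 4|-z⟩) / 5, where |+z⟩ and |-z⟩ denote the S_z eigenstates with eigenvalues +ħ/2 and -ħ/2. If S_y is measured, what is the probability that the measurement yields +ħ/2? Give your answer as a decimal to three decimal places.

0.020

|+y⟩ = (|+z⟩ + i|-z⟩)/√2, so ⟨+y|ψ⟩ = (-i) / (√2·5).
P = |-i|² / 50 = 1/50.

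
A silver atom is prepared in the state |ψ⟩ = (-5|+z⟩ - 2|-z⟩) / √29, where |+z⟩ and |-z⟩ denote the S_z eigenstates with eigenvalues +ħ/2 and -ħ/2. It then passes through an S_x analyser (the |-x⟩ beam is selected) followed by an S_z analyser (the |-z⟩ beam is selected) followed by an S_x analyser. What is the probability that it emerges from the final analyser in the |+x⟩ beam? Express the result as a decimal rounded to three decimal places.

0.039

First analyser (S_x): P(|-x⟩) = |⟨-x|ψ⟩|² = 9/58.
After stage 1 the state is |-x⟩; P(|-z⟩) = |⟨-z|-x⟩|² = 1/2.
After stage 2 the state is |-z⟩; P(|+x⟩) = |⟨+x|-z⟩|² = 1/2.
Joint probability = 9/58 × 1/2 × 1/2 = 0.039.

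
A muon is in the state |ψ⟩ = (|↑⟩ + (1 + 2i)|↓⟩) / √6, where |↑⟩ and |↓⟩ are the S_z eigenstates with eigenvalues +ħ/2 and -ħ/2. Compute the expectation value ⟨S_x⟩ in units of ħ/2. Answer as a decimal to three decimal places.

0.333

⟨σ_x⟩ = 2 Re(a* b)/(|a|²+|b|²) with a = 1, b = (1 + 2i).
a* b = (1 + 2i), so ⟨σ_x⟩ = 2/6.
⟨S_x⟩ = (ħ/2)·⟨σ_x⟩.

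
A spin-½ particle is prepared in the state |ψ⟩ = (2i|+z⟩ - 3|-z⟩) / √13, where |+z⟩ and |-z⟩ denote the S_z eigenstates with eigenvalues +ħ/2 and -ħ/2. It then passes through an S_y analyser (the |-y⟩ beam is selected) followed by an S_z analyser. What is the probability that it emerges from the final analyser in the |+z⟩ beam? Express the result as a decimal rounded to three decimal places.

0.019

First analyser (S_y): P(|-y⟩) = |⟨-y|ψ⟩|² = 1/26.
After stage 1 the state is |-y⟩; P(|+z⟩) = |⟨+z|-y⟩|² = 1/2.
Joint probability = 1/26 × 1/2 = 0.019.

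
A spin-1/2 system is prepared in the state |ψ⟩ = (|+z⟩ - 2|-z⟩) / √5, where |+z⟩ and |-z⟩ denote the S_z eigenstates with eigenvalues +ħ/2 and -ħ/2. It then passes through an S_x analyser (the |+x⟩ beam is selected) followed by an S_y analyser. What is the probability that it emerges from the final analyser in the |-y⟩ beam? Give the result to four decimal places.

First analyser (S_x): P(|+x⟩) = |⟨+x|ψ⟩|² = 1/10.
After stage 1 the state is |+x⟩; P(|-y⟩) = |⟨-y|+x⟩|² = 1/2.
Joint probability = 1/10 × 1/2 = 0.0500.

0.0500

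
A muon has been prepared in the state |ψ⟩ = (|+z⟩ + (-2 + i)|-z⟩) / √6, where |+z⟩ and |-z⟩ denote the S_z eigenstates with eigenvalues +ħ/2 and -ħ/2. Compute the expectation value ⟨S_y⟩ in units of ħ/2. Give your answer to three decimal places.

⟨σ_y⟩ = 2 Im(a* b)/(|a|²+|b|²) with a = 1, b = (-2 + i).
a* b = (-2 + i), so ⟨σ_y⟩ = 2/6.
⟨S_y⟩ = (ħ/2)·⟨σ_y⟩.

0.333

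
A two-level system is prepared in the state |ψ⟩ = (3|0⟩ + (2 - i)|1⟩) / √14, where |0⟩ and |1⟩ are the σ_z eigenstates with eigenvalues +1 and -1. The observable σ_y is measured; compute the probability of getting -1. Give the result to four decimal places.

0.7143

|-y⟩ = (|0⟩ - i|1⟩)/√2, so ⟨-y|ψ⟩ = (4 + 2i) / (√2·√14).
P = |4 + 2i|² / 28 = 20/28.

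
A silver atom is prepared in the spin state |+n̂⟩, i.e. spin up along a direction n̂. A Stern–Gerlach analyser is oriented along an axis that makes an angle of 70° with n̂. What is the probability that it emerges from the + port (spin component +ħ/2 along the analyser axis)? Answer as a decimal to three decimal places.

For spin-½, the probability of finding spin-up along an axis at angle θ to the initial spin direction is cos²(θ/2); spin-down is sin²(θ/2).
θ = 70°, so P = cos²(35°) ≈ 0.671.

0.671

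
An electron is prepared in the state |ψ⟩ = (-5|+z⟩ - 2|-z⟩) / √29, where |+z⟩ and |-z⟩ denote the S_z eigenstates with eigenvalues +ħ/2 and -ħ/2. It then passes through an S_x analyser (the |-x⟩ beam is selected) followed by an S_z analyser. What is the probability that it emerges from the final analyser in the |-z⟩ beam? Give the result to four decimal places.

0.0776

First analyser (S_x): P(|-x⟩) = |⟨-x|ψ⟩|² = 9/58.
After stage 1 the state is |-x⟩; P(|-z⟩) = |⟨-z|-x⟩|² = 1/2.
Joint probability = 9/58 × 1/2 = 0.0776.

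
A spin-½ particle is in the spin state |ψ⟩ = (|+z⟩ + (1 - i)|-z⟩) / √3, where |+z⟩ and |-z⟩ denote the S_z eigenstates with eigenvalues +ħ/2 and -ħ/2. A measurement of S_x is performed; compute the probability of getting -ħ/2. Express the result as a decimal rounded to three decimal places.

0.167

|-x⟩ = (|+z⟩ - |-z⟩)/√2, so ⟨-x|ψ⟩ = (i) / (√2·√3).
P = |i|² / 6 = 1/6.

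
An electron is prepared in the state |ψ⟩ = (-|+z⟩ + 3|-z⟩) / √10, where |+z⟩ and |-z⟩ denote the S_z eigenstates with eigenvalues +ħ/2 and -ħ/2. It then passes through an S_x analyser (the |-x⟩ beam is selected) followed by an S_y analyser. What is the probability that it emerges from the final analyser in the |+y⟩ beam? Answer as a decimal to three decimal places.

0.400

First analyser (S_x): P(|-x⟩) = |⟨-x|ψ⟩|² = 16/20.
After stage 1 the state is |-x⟩; P(|+y⟩) = |⟨+y|-x⟩|² = 1/2.
Joint probability = 16/20 × 1/2 = 0.400.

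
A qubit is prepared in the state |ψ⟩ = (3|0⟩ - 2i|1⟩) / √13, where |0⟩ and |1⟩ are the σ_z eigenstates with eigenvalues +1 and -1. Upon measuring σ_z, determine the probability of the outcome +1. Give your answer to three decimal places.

The +1 outcome corresponds to |0⟩. Its amplitude in |ψ⟩ is 3/√13.
P = |3|² / 13 = 9/13.

0.692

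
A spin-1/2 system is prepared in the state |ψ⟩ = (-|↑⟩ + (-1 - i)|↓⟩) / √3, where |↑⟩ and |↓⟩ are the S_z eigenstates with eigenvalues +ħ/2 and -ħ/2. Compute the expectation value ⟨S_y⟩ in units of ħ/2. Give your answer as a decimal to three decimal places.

⟨σ_y⟩ = 2 Im(a* b)/(|a|²+|b|²) with a = -1, b = (-1 - i).
a* b = (1 + i), so ⟨σ_y⟩ = 2/3.
⟨S_y⟩ = (ħ/2)·⟨σ_y⟩.

0.667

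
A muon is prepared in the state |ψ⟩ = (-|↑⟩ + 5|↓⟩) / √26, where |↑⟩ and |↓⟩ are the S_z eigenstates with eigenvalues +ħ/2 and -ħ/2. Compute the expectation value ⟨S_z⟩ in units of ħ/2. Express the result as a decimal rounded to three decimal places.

⟨σ_z⟩ = |a|² - |b|² divided by |a|²+|b|², with a, b the |↑⟩, |↓⟩ amplitudes.
= (1 - 25)/26 = -24/26.
⟨S_z⟩ = (ħ/2)·⟨σ_z⟩.

-0.923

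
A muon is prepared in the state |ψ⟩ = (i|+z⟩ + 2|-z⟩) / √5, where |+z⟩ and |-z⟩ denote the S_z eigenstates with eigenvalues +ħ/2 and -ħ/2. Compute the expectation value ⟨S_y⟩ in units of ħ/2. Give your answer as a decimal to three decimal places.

⟨σ_y⟩ = 2 Im(a* b)/(|a|²+|b|²) with a = i, b = 2.
a* b = -2i, so ⟨σ_y⟩ = -4/5.
⟨S_y⟩ = (ħ/2)·⟨σ_y⟩.

-0.800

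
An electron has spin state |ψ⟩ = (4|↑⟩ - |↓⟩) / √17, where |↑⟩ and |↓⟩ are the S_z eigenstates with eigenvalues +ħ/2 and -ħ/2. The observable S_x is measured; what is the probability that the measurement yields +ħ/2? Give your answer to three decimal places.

0.265

|+x⟩ = (|↑⟩ + |↓⟩)/√2, so ⟨+x|ψ⟩ = (3) / (√2·√17).
P = |3|² / 34 = 9/34.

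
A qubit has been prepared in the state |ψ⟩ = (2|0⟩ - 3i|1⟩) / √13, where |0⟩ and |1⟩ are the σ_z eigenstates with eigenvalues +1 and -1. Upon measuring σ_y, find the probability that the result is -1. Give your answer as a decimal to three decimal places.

|-y⟩ = (|0⟩ - i|1⟩)/√2, so ⟨-y|ψ⟩ = (5) / (√2·√13).
P = |5|² / 26 = 25/26.

0.962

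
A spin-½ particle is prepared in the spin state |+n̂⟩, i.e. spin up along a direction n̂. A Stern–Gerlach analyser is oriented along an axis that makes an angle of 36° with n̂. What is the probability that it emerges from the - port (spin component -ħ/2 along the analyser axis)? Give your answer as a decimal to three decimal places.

0.095

For spin-½, the probability of finding spin-up along an axis at angle θ to the initial spin direction is cos²(θ/2); spin-down is sin²(θ/2).
θ = 36°, so P = sin²(18°) ≈ 0.095.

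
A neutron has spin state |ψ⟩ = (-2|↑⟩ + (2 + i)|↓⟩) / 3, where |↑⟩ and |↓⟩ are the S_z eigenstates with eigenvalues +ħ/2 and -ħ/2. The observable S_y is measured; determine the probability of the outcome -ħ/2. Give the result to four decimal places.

0.7222

|-y⟩ = (|↑⟩ - i|↓⟩)/√2, so ⟨-y|ψ⟩ = (-3 + 2i) / (√2·3).
P = |-3 + 2i|² / 18 = 13/18.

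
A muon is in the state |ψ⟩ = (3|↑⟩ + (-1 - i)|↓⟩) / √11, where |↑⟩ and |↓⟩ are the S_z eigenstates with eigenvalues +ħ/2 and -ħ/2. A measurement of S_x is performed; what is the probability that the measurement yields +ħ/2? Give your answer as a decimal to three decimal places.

0.227

|+x⟩ = (|↑⟩ + |↓⟩)/√2, so ⟨+x|ψ⟩ = (2 - i) / (√2·√11).
P = |2 - i|² / 22 = 5/22.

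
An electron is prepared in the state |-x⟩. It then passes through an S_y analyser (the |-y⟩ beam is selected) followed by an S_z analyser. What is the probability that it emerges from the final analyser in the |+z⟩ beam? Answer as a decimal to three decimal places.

0.250

First analyser (S_y): from |-x⟩, P(|-y⟩) = 1/2.
After stage 1 the state is |-y⟩; P(|+z⟩) = |⟨+z|-y⟩|² = 1/2.
Joint probability = 1/2 × 1/2 = 0.250.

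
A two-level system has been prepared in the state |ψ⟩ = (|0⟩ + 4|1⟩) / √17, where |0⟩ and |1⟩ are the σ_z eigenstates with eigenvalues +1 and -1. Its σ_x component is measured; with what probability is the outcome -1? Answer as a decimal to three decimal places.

|-x⟩ = (|0⟩ - |1⟩)/√2, so ⟨-x|ψ⟩ = (-3) / (√2·√17).
P = |-3|² / 34 = 9/34.

0.265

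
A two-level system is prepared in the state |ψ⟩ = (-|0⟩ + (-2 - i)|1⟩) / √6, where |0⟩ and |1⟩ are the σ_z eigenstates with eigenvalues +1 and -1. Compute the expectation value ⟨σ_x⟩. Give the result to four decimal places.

⟨σ_x⟩ = 2 Re(a* b)/(|a|²+|b|²) with a = -1, b = (-2 - i).
a* b = (2 + i), so ⟨σ_x⟩ = 4/6.

0.6667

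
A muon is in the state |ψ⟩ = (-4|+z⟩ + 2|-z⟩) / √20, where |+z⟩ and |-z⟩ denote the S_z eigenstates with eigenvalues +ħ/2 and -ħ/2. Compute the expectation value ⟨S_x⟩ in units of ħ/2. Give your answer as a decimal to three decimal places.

⟨σ_x⟩ = 2 Re(a* b)/(|a|²+|b|²) with a = -4, b = 2.
a* b = -8, so ⟨σ_x⟩ = -16/20.
⟨S_x⟩ = (ħ/2)·⟨σ_x⟩.

-0.800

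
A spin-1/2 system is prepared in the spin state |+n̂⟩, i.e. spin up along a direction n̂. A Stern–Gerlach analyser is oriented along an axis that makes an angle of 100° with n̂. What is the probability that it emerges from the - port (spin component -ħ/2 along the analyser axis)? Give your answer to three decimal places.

For spin-½, the probability of finding spin-up along an axis at angle θ to the initial spin direction is cos²(θ/2); spin-down is sin²(θ/2).
θ = 100°, so P = sin²(50°) ≈ 0.587.

0.587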